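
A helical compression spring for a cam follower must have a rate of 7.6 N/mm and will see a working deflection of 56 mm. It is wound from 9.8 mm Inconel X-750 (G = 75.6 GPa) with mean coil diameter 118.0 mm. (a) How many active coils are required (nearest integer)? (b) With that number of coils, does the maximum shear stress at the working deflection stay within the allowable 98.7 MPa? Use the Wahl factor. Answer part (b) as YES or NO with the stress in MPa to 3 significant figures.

N_a = Gd⁴/(8D³k) = (75.6×10³)(9.8⁴)/(8·118.0³·7.6) = 6.98 → N_a = 7
Actual rate k = Gd⁴/(8D³·7) = 7.5787 N/mm
Working load F = kδ = 7.5787·56 = 424.4 N
C = 118.0/9.8 = 12.0408; K_W = (4C−1)/(4C−4)+0.615/C = 1.1190
τ_max = K_W·8FD/(πd³) = 1.1190·135.5 = 151.62 MPa
τ_max > 98.7 MPa → exceeds allowable

(a) 7 coils; (b) NO, τ_max = 152 MPa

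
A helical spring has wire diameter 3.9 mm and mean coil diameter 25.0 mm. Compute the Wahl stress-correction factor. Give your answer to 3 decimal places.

C = D/d = 25.0/3.9 = 6.4103
K_W = (4C−1)/(4C−4) + 0.615/C = 24.641/21.641 + 0.0959 = 1.2346

1.235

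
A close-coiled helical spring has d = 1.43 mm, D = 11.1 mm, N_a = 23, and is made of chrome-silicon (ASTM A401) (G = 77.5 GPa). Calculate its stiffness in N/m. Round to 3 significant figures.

k = Gd⁴/(8D³N_a) = (77.5×10³ × 1.43⁴) / (8 × 11.1³ × 23)
  = 324075 / 251644 = 1.2878 N/mm = 1287.8 N/m

1290 N/m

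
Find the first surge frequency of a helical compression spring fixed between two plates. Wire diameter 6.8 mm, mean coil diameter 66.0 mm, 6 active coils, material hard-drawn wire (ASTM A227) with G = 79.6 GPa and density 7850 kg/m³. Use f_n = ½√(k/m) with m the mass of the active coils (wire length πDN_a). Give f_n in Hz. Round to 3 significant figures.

93.2 Hz

k = Gd⁴/(8D³N_a) = (79.6×10³)(6.8⁴)/(8·66.0³·6) = 12.333 N/mm = 12333 N/m
Wire length L = πDN_a = π·66.0·6 = 1244.1 mm
m = ρ·(πd²/4)·L = 7850 × 36.317×10⁻⁶ m² × 1.2441 m = 0.35467 kg
f_n = ½√(k/m) = 0.5·√(12333/0.35467) = 0.5·√(34774) = 93.239 Hz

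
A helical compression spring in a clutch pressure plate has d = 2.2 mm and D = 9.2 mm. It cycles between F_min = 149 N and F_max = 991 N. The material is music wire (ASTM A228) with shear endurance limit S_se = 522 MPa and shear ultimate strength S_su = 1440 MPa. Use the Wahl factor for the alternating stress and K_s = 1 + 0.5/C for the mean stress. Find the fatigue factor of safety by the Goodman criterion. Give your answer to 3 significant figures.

0.292

C = D/d = 9.2/2.2 = 4.1818; K_W = (4C−1)/(4C−4)+0.615/C = 1.3828; K_s = 1+0.5/C = 1.1196
F_a = (F_max−F_min)/2 = 421 N; F_m = (F_max+F_min)/2 = 570 N
τ_a = K_W·8F_aD/(πd³) = 1.3828 × 926.28 = 1280.8 MPa
τ_m = K_s·8F_mD/(πd³) = 1.1196 × 1254.1 = 1404.1 MPa
Goodman: 1/n_f = τ_a/S_se + τ_m/S_su = 1280.8/522 + 1404.1/1440 = 2.45372 + 0.97504 = 3.4288
n_f = 1/3.4288 = 0.2917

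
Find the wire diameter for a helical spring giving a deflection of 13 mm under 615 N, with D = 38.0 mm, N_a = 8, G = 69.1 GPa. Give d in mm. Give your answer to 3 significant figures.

7.00 mm

Required rate k = F/δ = 615/13 = 47.308 N/mm
d = (8D³N_a·k / G)^(1/4) = (8·38.0³·8·47.308 / (69.1×10³))^0.25
  = (2404.3)^0.25 = 7.0024 mm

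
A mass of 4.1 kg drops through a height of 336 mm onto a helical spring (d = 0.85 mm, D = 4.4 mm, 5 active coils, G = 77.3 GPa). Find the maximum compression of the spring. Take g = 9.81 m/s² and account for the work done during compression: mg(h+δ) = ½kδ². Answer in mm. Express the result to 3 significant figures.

k = Gd⁴/(8D³N_a) = (77.3×10³)(0.85⁴)/(8·4.4³·5) = 11.842 N/mm
W = mg = 4.1 × 9.81 = 40.221 N
½kδ² − Wδ − Wh = 0 → δ = (W + √(W² + 2kWh))/k
δ = (40.221 + √(1617.7 + 320081))/11.842 = (40.221 + 567.18)/11.842 = 51.291 mm

51.3 mm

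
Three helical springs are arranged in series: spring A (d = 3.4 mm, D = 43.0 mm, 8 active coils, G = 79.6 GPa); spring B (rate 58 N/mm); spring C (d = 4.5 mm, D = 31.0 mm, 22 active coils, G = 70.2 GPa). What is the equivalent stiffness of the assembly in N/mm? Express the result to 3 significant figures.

k_A = Gd⁴/(8D³N_a) = (79.6×10³)(3.4⁴)/(8·43.0³·8) = 2.0905 N/mm
k_C = Gd⁴/(8D³N_a) = (70.2×10³)(4.5⁴)/(8·31.0³·22) = 5.4902 N/mm
Series: 1/k_eq = 1/2.0905 + 1/58 + 1/5.4902 = 0.67775; k_eq = 1.4755 N/mm

1.48 N/mm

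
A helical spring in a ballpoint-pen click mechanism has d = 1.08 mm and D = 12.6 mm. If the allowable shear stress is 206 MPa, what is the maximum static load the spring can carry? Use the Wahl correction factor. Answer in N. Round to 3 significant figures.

7.20 N

C = D/d = 12.6/1.08 = 11.6667
K_W = (4C−1)/(4C−4) + 0.615/C = 45.667/42.667 + 0.0527 = 1.1230
τ_max = K·8FD/(πd³) → F_max = τ_allow·πd³/(8DK)
F_max = 206·π·1.08³/(8·12.6·1.1230) = 815.25/113.2 = 7.2017 N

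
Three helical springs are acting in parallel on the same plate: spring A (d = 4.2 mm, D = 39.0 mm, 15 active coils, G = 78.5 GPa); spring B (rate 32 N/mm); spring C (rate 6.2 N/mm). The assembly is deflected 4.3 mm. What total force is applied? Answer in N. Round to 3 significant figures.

k_A = Gd⁴/(8D³N_a) = (78.5×10³)(4.2⁴)/(8·39.0³·15) = 3.4316 N/mm
Parallel: k_eq = 3.4316 + 32 + 6.2 = 41.632 N/mm
F = k_eq·δ = 41.632·4.3 = 179.02 N

179 N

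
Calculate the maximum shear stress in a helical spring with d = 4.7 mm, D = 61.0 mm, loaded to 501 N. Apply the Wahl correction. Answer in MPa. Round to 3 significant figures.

Spring index C = D/d = 61.0/4.7 = 12.9787
K_W = (4C−1)/(4C−4) + 0.615/C = 50.915/47.915 + 0.0474 = 1.1100
τ₀ = 8FD/(πd³) = 8·501·61.0/(π·4.7³) = 244488/326.17 = 749.57 MPa
τ_max = K·τ₀ = 1.1100 × 749.57 = 832.02 MPa

832 MPa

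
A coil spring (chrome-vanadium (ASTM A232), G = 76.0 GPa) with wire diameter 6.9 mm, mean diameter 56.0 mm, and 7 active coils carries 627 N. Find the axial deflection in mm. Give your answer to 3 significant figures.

35.8 mm

k = Gd⁴/(8D³N_a) = (76.0×10³)(6.9⁴)/(8·56.0³·7) = 17.517 N/mm
δ = F/k = 627 / 17.517 = 35.794 mm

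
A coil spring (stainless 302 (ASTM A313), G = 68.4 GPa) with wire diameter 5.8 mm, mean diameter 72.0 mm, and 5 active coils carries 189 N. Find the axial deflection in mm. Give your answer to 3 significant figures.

k = Gd⁴/(8D³N_a) = (68.4×10³)(5.8⁴)/(8·72.0³·5) = 5.1845 N/mm
δ = F/k = 189 / 5.1845 = 36.455 mm

36.5 mm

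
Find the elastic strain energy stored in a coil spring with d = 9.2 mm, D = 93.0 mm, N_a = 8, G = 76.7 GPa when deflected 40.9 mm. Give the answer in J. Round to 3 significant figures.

8.93 J

k = Gd⁴/(8D³N_a) = (76.7×10³)(9.2⁴)/(8·93.0³·8) = 10.674 N/mm
U = ½kδ² = 0.5 × 10.674 × 40.9² = 8927.6 N·mm = 8.9276 J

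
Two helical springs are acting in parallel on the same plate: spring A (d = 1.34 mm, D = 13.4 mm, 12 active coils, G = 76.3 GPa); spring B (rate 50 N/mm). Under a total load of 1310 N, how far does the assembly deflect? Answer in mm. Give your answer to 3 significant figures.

k_A = Gd⁴/(8D³N_a) = (76.3×10³)(1.34⁴)/(8·13.4³·12) = 1.065 N/mm
Parallel: k_eq = 1.065 + 50 = 51.065 N/mm
δ = F/k_eq = 1310/51.065 = 25.654 mm

25.7 mm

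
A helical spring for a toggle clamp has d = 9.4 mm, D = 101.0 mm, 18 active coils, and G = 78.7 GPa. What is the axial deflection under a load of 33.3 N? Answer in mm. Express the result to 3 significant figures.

k = Gd⁴/(8D³N_a) = (78.7×10³)(9.4⁴)/(8·101.0³·18) = 4.1415 N/mm
δ = F/k = 33.3 / 4.1415 = 8.0405 mm

8.04 mm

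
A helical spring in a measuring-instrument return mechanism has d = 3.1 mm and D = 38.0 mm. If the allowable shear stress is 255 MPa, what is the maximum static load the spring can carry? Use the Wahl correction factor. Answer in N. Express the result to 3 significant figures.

70.3 N

C = D/d = 38.0/3.1 = 12.2581
K_W = (4C−1)/(4C−4) + 0.615/C = 48.032/45.032 + 0.0502 = 1.1168
τ_max = K·8FD/(πd³) → F_max = τ_allow·πd³/(8DK)
F_max = 255·π·3.1³/(8·38.0·1.1168) = 23866/339.5 = 70.296 N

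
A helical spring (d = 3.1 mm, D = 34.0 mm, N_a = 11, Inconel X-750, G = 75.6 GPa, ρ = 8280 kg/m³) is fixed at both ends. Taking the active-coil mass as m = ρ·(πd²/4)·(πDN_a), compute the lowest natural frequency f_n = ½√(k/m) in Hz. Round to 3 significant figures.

k = Gd⁴/(8D³N_a) = (75.6×10³)(3.1⁴)/(8·34.0³·11) = 2.0186 N/mm = 2018.6 N/m
Wire length L = πDN_a = π·34.0·11 = 1175 mm
m = ρ·(πd²/4)·L = 8280 × 7.5477×10⁻⁶ m² × 1.175 m = 0.073429 kg
f_n = ½√(k/m) = 0.5·√(2018.6/0.073429) = 0.5·√(27491) = 82.901 Hz

82.9 Hz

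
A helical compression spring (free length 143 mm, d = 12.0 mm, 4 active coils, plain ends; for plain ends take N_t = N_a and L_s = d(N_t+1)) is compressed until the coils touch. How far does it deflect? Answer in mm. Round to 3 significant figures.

83.0 mm

N_t = 4; L_s = 12.0·5 = 60 mm
δ_solid = L₀ − L_s = 143 − 60 = 83 mm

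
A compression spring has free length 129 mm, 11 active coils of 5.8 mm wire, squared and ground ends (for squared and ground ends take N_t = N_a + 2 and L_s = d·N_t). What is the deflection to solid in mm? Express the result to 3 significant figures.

53.6 mm

N_t = 13; L_s = 5.8·13 = 75.4 mm
δ_solid = L₀ − L_s = 129 − 75.4 = 53.6 mm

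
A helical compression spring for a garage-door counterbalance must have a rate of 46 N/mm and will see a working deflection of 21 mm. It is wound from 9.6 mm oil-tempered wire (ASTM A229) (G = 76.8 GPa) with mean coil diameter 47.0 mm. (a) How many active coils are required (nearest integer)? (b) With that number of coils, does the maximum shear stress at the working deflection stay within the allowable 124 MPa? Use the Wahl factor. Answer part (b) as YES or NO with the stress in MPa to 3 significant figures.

N_a = Gd⁴/(8D³k) = (76.8×10³)(9.6⁴)/(8·47.0³·46) = 17.07 → N_a = 17
Actual rate k = Gd⁴/(8D³·17) = 46.197 N/mm
Working load F = kδ = 46.197·21 = 970.14 N
C = 47.0/9.6 = 4.8958; K_W = (4C−1)/(4C−4)+0.615/C = 1.3181
τ_max = K_W·8FD/(πd³) = 1.3181·131.24 = 172.99 MPa
τ_max > 124 MPa → exceeds allowable

(a) 17 coils; (b) NO, τ_max = 173 MPa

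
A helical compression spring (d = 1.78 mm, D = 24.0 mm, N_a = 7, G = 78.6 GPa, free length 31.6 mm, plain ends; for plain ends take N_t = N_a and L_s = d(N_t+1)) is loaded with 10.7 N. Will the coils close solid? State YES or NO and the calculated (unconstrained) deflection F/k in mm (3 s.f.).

NO, δ = 10.5 mm

k = Gd⁴/(8D³N_a) = (78.6×10³)(1.78⁴)/(8·24.0³·7) = 1.0193 N/mm
N_t = 7; L_s = 1.78·8 = 14.24 mm; δ_solid = L₀ − L_s = 31.6 − 14.24 = 17.36 mm
δ = F/k = 10.7/1.0193 = 10.498 mm
δ < δ_solid → spring does not go solid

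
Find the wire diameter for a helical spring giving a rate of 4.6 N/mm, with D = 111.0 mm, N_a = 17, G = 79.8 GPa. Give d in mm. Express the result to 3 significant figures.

d = (8D³N_a·k / G)^(1/4) = (8·111.0³·17·4.6 / (79.8×10³))^0.25
  = (10722)^0.25 = 10.1757 mm

10.2 mm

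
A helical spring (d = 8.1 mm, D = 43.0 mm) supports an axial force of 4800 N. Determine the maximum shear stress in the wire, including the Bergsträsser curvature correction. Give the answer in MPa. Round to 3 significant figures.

1260 MPa

Spring index C = D/d = 43.0/8.1 = 5.3086
K_B = (4C+2)/(4C−3) = 23.235/18.235 = 1.2742
τ₀ = 8FD/(πd³) = 8·4800·43.0/(π·8.1³) = 1.6512e+06/1669.6 = 989 MPa
τ_max = K·τ₀ = 1.2742 × 989 = 1260.2 MPa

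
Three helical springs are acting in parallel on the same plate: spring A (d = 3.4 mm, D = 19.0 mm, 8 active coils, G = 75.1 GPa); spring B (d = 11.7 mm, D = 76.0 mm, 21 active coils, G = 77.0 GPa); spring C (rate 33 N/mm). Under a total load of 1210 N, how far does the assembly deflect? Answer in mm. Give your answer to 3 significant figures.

16.0 mm

k_A = Gd⁴/(8D³N_a) = (75.1×10³)(3.4⁴)/(8·19.0³·8) = 22.862 N/mm
k_B = Gd⁴/(8D³N_a) = (77.0×10³)(11.7⁴)/(8·76.0³·21) = 19.565 N/mm
Parallel: k_eq = 22.862 + 19.565 + 33 = 75.427 N/mm
δ = F/k_eq = 1210/75.427 = 16.042 mm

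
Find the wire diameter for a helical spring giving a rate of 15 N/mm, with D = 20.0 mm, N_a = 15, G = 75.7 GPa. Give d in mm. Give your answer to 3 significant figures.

3.71 mm

d = (8D³N_a·k / G)^(1/4) = (8·20.0³·15·15 / (75.7×10³))^0.25
  = (190.22)^0.25 = 3.7138 mm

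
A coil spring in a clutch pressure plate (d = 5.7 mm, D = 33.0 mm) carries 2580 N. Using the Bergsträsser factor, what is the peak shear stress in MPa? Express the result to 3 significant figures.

1460 MPa

Spring index C = D/d = 33.0/5.7 = 5.7895
K_B = (4C+2)/(4C−3) = 25.158/20.158 = 1.2480
τ₀ = 8FD/(πd³) = 8·2580·33.0/(π·5.7³) = 681120/581.8 = 1170.7 MPa
τ_max = K·τ₀ = 1.2480 × 1170.7 = 1461.1 MPa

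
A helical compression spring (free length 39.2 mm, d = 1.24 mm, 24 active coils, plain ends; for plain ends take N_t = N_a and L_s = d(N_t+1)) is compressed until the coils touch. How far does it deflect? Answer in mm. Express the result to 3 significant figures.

N_t = 24; L_s = 1.24·25 = 31 mm
δ_solid = L₀ − L_s = 39.2 − 31 = 8.2 mm

8.20 mm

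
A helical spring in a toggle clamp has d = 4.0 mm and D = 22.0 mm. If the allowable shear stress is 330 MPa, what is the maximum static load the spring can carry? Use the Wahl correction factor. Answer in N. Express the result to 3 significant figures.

C = D/d = 22.0/4.0 = 5.5000
K_W = (4C−1)/(4C−4) + 0.615/C = 21.000/18.000 + 0.1118 = 1.2785
τ_max = K·8FD/(πd³) → F_max = τ_allow·πd³/(8DK)
F_max = 330·π·4.0³/(8·22.0·1.2785) = 66350/225.01 = 294.87 N

295 N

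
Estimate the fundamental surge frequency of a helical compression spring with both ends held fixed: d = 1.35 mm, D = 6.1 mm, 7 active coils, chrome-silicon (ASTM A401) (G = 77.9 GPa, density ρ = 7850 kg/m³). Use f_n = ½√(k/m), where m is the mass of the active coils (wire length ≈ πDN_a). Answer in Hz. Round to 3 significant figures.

1840 Hz

k = Gd⁴/(8D³N_a) = (77.9×10³)(1.35⁴)/(8·6.1³·7) = 20.356 N/mm = 20356 N/m
Wire length L = πDN_a = π·6.1·7 = 134.15 mm
m = ρ·(πd²/4)·L = 7850 × 1.4314×10⁻⁶ m² × 0.13415 m = 0.0015073 kg
f_n = ½√(k/m) = 0.5·√(20356/0.0015073) = 0.5·√(1.3505e+07) = 1837.4 Hz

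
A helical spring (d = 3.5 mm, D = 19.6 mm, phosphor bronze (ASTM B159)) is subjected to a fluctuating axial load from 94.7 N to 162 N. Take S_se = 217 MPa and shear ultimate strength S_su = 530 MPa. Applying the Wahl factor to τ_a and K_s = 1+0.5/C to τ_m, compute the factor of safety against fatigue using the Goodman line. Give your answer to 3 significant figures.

1.86

C = D/d = 19.6/3.5 = 5.6000; K_W = (4C−1)/(4C−4)+0.615/C = 1.2729; K_s = 1+0.5/C = 1.0893
F_a = (F_max−F_min)/2 = 33.65 N; F_m = (F_max+F_min)/2 = 128.35 N
τ_a = K_W·8F_aD/(πd³) = 1.2729 × 39.172 = 49.861 MPa
τ_m = K_s·8F_mD/(πd³) = 1.0893 × 149.41 = 162.75 MPa
Goodman: 1/n_f = τ_a/S_se + τ_m/S_su = 49.861/217 + 162.75/530 = 0.22977 + 0.30708 = 0.53686
n_f = 1/0.53686 = 1.863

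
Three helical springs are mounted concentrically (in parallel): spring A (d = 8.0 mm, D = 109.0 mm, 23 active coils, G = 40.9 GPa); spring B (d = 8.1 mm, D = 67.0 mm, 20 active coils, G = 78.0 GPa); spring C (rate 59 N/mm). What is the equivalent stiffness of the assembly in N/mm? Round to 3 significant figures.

66.7 N/mm

k_A = Gd⁴/(8D³N_a) = (40.9×10³)(8.0⁴)/(8·109.0³·23) = 0.70305 N/mm
k_B = Gd⁴/(8D³N_a) = (78.0×10³)(8.1⁴)/(8·67.0³·20) = 6.9773 N/mm
Parallel: k_eq = 0.70305 + 6.9773 + 59 = 66.68 N/mm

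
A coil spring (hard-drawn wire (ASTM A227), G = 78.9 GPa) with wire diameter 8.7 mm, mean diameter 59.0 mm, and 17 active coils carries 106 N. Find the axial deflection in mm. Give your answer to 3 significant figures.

k = Gd⁴/(8D³N_a) = (78.9×10³)(8.7⁴)/(8·59.0³·17) = 16.183 N/mm
δ = F/k = 106 / 16.183 = 6.5501 mm

6.55 mm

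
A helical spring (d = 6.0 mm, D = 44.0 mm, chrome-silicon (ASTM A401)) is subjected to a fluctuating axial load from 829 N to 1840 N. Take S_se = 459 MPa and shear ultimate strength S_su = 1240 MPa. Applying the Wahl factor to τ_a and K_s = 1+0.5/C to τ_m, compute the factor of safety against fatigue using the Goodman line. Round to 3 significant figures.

0.779

C = D/d = 44.0/6.0 = 7.3333; K_W = (4C−1)/(4C−4)+0.615/C = 1.2023; K_s = 1+0.5/C = 1.0682
F_a = (F_max−F_min)/2 = 505.5 N; F_m = (F_max+F_min)/2 = 1334.5 N
τ_a = K_W·8F_aD/(πd³) = 1.2023 × 262.22 = 315.26 MPa
τ_m = K_s·8F_mD/(πd³) = 1.0682 × 692.24 = 739.44 MPa
Goodman: 1/n_f = τ_a/S_se + τ_m/S_su = 315.26/459 + 739.44/1240 = 0.68684 + 0.59632 = 1.2832
n_f = 1/1.2832 = 0.7793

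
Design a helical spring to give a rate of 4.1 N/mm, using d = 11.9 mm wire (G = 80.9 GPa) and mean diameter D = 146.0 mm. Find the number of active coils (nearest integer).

16

N_a = Gd⁴/(8D³k) = (80.9×10³ × 11.9⁴)/(8 × 146.0³ × 4.1)
    = 1.62232e+09 / 1.02078e+08 = 15.89 → 16 coils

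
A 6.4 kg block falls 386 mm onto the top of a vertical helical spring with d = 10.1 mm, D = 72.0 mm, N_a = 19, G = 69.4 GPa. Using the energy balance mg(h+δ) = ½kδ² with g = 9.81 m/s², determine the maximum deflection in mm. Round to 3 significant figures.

66.8 mm

k = Gd⁴/(8D³N_a) = (69.4×10³)(10.1⁴)/(8·72.0³·19) = 12.729 N/mm
W = mg = 6.4 × 9.81 = 62.784 N
½kδ² − Wδ − Wh = 0 → δ = (W + √(W² + 2kWh))/k
δ = (62.784 + √(3941.8 + 616979))/12.729 = (62.784 + 787.99)/12.729 = 66.836 mm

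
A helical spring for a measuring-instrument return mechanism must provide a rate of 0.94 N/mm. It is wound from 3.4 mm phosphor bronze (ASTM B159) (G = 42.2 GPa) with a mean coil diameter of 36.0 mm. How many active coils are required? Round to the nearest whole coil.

N_a = Gd⁴/(8D³k) = (42.2×10³ × 3.4⁴)/(8 × 36.0³ × 0.94)
    = 5.63934e+06 / 350853 = 16.07 → 16 coils

16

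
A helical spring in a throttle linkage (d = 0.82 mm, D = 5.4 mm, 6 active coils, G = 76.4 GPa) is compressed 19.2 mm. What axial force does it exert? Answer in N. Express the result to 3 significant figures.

k = Gd⁴/(8D³N_a) = (76.4×10³)(0.82⁴)/(8·5.4³·6) = 4.5701 N/mm
F = k·δ = 4.5701 × 19.2 = 87.746 N

87.7 N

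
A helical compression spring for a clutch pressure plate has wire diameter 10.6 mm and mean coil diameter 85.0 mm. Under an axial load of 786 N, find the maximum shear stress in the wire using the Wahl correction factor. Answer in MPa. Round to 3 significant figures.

169 MPa

Spring index C = D/d = 85.0/10.6 = 8.0189
K_W = (4C−1)/(4C−4) + 0.615/C = 31.075/28.075 + 0.0767 = 1.1835
τ₀ = 8FD/(πd³) = 8·786·85.0/(π·10.6³) = 534480/3741.7 = 142.84 MPa
τ_max = K·τ₀ = 1.1835 × 142.84 = 169.06 MPa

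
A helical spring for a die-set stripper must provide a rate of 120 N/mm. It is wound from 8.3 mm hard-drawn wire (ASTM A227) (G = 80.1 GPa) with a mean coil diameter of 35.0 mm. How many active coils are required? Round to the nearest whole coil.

N_a = Gd⁴/(8D³k) = (80.1×10³ × 8.3⁴)/(8 × 35.0³ × 120)
    = 3.80141e+08 / 4.116e+07 = 9.236 → 9 coils

9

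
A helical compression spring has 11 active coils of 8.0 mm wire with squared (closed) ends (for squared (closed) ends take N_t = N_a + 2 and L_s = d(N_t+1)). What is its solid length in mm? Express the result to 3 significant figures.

squared (closed) ends: N_t = N_a + 2 = 11 + 2 = 13
L_s = d·(N_t+1) = 8.0 × 14 = 112 mm

112 mm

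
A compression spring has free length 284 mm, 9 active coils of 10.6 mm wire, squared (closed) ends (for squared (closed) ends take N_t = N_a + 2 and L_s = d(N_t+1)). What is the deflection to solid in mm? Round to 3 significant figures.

157 mm

N_t = 11; L_s = 10.6·12 = 127.2 mm
δ_solid = L₀ − L_s = 284 − 127.2 = 156.8 mm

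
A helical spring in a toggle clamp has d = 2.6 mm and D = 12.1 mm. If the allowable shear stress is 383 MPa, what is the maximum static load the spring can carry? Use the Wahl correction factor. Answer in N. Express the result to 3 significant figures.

C = D/d = 12.1/2.6 = 4.6538
K_W = (4C−1)/(4C−4) + 0.615/C = 17.615/14.615 + 0.1321 = 1.3374
τ_max = K·8FD/(πd³) → F_max = τ_allow·πd³/(8DK)
F_max = 383·π·2.6³/(8·12.1·1.3374) = 21148/129.46 = 163.35 N

163 N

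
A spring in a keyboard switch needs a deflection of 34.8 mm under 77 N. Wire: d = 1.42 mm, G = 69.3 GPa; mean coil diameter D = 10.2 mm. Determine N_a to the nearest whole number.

Required rate k = F/δ = 77/34.8 = 2.2126 N/mm
N_a = Gd⁴/(8D³k) = (69.3×10³ × 1.42⁴)/(8 × 10.2³ × 2.2126)
    = 281765 / 18784.6 = 15 → 15 coils

15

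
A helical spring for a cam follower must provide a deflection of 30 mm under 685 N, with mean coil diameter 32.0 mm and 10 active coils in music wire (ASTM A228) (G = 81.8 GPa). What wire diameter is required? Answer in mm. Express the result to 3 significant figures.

Required rate k = F/δ = 685/30 = 22.833 N/mm
d = (8D³N_a·k / G)^(1/4) = (8·32.0³·10·22.833 / (81.8×10³))^0.25
  = (731.74)^0.25 = 5.2010 mm

5.20 mm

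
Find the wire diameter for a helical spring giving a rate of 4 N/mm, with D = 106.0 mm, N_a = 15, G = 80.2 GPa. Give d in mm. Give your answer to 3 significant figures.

d = (8D³N_a·k / G)^(1/4) = (8·106.0³·15·4 / (80.2×10³))^0.25
  = (7128.3)^0.25 = 9.1885 mm

9.19 mm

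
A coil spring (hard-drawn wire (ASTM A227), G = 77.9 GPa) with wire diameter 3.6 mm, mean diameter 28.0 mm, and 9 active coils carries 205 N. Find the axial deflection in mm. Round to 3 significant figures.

24.8 mm

k = Gd⁴/(8D³N_a) = (77.9×10³)(3.6⁴)/(8·28.0³·9) = 8.2783 N/mm
δ = F/k = 205 / 8.2783 = 24.764 mm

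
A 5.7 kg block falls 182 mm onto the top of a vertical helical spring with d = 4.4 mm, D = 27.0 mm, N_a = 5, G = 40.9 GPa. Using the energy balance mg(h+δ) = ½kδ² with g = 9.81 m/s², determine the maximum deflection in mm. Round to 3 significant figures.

35.3 mm

k = Gd⁴/(8D³N_a) = (40.9×10³)(4.4⁴)/(8·27.0³·5) = 19.471 N/mm
W = mg = 5.7 × 9.81 = 55.917 N
½kδ² − Wδ − Wh = 0 → δ = (W + √(W² + 2kWh))/k
δ = (55.917 + √(3126.7 + 396304))/19.471 = (55.917 + 632)/19.471 = 35.331 mm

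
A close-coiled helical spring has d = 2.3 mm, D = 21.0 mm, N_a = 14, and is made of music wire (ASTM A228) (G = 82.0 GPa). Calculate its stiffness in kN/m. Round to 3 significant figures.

2.21 kN/m

k = Gd⁴/(8D³N_a) = (82.0×10³ × 2.3⁴) / (8 × 21.0³ × 14)
  = 2.2947e+06 / 1.03723e+06 = 2.2123 N/mm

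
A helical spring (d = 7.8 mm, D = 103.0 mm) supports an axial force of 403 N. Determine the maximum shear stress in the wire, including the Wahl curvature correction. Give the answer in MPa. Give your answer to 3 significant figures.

Spring index C = D/d = 103.0/7.8 = 13.2051
K_W = (4C−1)/(4C−4) + 0.615/C = 51.821/48.821 + 0.0466 = 1.1080
τ₀ = 8FD/(πd³) = 8·403·103.0/(π·7.8³) = 332072/1490.8 = 222.74 MPa
τ_max = K·τ₀ = 1.1080 × 222.74 = 246.8 MPa

247 MPa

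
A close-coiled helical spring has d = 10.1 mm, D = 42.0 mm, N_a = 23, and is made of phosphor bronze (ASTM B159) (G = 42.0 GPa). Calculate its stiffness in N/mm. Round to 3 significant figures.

32.1 N/mm

k = Gd⁴/(8D³N_a) = (42.0×10³ × 10.1⁴) / (8 × 42.0³ × 23)
  = 4.37054e+08 / 1.36322e+07 = 32.06 N/mm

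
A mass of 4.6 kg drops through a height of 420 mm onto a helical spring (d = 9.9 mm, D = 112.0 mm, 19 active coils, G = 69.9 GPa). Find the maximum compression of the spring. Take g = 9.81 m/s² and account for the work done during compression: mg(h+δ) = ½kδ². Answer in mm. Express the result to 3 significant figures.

k = Gd⁴/(8D³N_a) = (69.9×10³)(9.9⁴)/(8·112.0³·19) = 3.1443 N/mm
W = mg = 4.6 × 9.81 = 45.126 N
½kδ² − Wδ − Wh = 0 → δ = (W + √(W² + 2kWh))/k
δ = (45.126 + √(2036.4 + 119186))/3.1443 = (45.126 + 348.17)/3.1443 = 125.08 mm

125 mm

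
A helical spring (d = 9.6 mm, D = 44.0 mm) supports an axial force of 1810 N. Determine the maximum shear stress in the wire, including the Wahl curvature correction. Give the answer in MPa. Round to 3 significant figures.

308 MPa

Spring index C = D/d = 44.0/9.6 = 4.5833
K_W = (4C−1)/(4C−4) + 0.615/C = 17.333/14.333 + 0.1342 = 1.3435
τ₀ = 8FD/(πd³) = 8·1810·44.0/(π·9.6³) = 637120/2779.5 = 229.22 MPa
τ_max = K·τ₀ = 1.3435 × 229.22 = 307.96 MPa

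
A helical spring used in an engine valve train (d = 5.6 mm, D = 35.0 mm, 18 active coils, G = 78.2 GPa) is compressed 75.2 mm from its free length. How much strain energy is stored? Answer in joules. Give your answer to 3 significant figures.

35.2 J

k = Gd⁴/(8D³N_a) = (78.2×10³)(5.6⁴)/(8·35.0³·18) = 12.456 N/mm
U = ½kδ² = 0.5 × 12.456 × 75.2² = 35221 N·mm = 35.221 J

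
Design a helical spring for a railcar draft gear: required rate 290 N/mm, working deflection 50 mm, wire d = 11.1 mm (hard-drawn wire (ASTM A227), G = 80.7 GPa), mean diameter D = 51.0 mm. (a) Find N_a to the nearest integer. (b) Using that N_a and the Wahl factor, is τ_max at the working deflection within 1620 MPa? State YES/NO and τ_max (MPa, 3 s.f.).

(a) 4 coils; (b) NO, τ_max = 1840 MPa

N_a = Gd⁴/(8D³k) = (80.7×10³)(11.1⁴)/(8·51.0³·290) = 3.981 → N_a = 4
Actual rate k = Gd⁴/(8D³·4) = 288.61 N/mm
Working load F = kδ = 288.61·50 = 14430 N
C = 51.0/11.1 = 4.5946; K_W = (4C−1)/(4C−4)+0.615/C = 1.3425
τ_max = K_W·8FD/(πd³) = 1.3425·1370.3 = 1839.6 MPa
τ_max > 1620 MPa → exceeds allowable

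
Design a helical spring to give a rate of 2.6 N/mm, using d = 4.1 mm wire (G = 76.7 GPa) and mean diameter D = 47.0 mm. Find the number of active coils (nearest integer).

10

N_a = Gd⁴/(8D³k) = (76.7×10³ × 4.1⁴)/(8 × 47.0³ × 2.6)
    = 2.16736e+07 / 2.15952e+06 = 10.04 → 10 coils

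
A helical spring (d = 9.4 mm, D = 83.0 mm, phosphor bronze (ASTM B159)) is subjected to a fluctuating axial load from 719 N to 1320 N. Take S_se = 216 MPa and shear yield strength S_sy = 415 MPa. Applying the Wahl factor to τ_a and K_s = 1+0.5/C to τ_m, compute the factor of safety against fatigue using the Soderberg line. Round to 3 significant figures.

0.932

C = D/d = 83.0/9.4 = 8.8298; K_W = (4C−1)/(4C−4)+0.615/C = 1.1654; K_s = 1+0.5/C = 1.0566
F_a = (F_max−F_min)/2 = 300.5 N; F_m = (F_max+F_min)/2 = 1019.5 N
τ_a = K_W·8F_aD/(πd³) = 1.1654 × 76.468 = 89.119 MPa
τ_m = K_s·8F_mD/(πd³) = 1.0566 × 259.43 = 274.12 MPa
Soderberg: 1/n_f = τ_a/S_se + τ_m/S_sy = 89.119/216 + 274.12/415 = 0.41259 + 0.66053 = 1.0731
n_f = 1/1.0731 = 0.9319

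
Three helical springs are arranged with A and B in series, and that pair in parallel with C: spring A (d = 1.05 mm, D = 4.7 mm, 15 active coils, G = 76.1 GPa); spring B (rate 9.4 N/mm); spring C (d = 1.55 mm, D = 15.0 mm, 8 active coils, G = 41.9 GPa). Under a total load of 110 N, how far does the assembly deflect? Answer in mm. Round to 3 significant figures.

k_A = Gd⁴/(8D³N_a) = (76.1×10³)(1.05⁴)/(8·4.7³·15) = 7.4245 N/mm
k_C = Gd⁴/(8D³N_a) = (41.9×10³)(1.55⁴)/(8·15.0³·8) = 1.1197 N/mm
Springs A,B series: k_AB = 1/(1/7.4245+1/9.4) = 4.1481 N/mm; parallel with C: k_eq = 4.1481+1.1197 = 5.2678 N/mm
δ = F/k_eq = 110/5.2678 = 20.882 mm

20.9 mm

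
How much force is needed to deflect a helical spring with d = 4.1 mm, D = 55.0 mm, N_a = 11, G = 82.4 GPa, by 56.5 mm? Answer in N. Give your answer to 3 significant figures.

89.9 N

k = Gd⁴/(8D³N_a) = (82.4×10³)(4.1⁴)/(8·55.0³·11) = 1.5903 N/mm
F = k·δ = 1.5903 × 56.5 = 89.855 N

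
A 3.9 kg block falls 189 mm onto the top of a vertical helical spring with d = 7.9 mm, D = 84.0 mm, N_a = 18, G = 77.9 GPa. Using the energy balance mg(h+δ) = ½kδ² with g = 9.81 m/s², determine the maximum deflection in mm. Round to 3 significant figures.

75.4 mm

k = Gd⁴/(8D³N_a) = (77.9×10³)(7.9⁴)/(8·84.0³·18) = 3.555 N/mm
W = mg = 3.9 × 9.81 = 38.259 N
½kδ² − Wδ − Wh = 0 → δ = (W + √(W² + 2kWh))/k
δ = (38.259 + √(1463.8 + 51412.8))/3.555 = (38.259 + 229.95)/3.555 = 75.444 mm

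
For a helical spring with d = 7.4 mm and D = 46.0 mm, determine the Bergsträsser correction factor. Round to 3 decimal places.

1.229

C = D/d = 46.0/7.4 = 6.2162
K_B = (4C+2)/(4C−3) = 26.865/21.865 = 1.2287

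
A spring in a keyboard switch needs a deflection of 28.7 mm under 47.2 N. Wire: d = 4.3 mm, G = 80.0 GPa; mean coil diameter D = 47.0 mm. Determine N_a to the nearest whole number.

20

Required rate k = F/δ = 47.2/28.7 = 1.6446 N/mm
N_a = Gd⁴/(8D³k) = (80.0×10³ × 4.3⁴)/(8 × 47.0³ × 1.6446)
    = 2.73504e+07 / 1.36598e+06 = 20.02 → 20 coils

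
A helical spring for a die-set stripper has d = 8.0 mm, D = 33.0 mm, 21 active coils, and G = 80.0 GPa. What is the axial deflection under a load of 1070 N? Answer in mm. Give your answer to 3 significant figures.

k = Gd⁴/(8D³N_a) = (80.0×10³)(8.0⁴)/(8·33.0³·21) = 54.275 N/mm
δ = F/k = 1070 / 54.275 = 19.714 mm

19.7 mm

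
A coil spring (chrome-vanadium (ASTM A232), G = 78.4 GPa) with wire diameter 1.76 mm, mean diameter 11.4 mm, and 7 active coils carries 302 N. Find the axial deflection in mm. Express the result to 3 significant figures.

33.3 mm

k = Gd⁴/(8D³N_a) = (78.4×10³)(1.76⁴)/(8·11.4³·7) = 9.067 N/mm
δ = F/k = 302 / 9.067 = 33.308 mm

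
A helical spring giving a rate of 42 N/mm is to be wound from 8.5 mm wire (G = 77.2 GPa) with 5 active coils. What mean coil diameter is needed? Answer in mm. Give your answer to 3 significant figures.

D = (Gd⁴/(8N_a·k))^(1/3) = (77.2×10³·8.5⁴/(8·5·42))^(1/3)
  = (239874)^(1/3) = 62.1338 mm

62.1 mm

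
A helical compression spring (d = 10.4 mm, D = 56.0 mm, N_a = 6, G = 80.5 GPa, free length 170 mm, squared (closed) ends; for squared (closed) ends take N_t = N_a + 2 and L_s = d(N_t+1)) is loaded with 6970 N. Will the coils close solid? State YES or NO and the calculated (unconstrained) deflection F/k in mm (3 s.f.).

NO, δ = 62.4 mm

k = Gd⁴/(8D³N_a) = (80.5×10³)(10.4⁴)/(8·56.0³·6) = 111.72 N/mm
N_t = 8; L_s = 10.4·9 = 93.6 mm; δ_solid = L₀ − L_s = 170 − 93.6 = 76.4 mm
δ = F/k = 6970/111.72 = 62.389 mm
δ < δ_solid → spring does not go solid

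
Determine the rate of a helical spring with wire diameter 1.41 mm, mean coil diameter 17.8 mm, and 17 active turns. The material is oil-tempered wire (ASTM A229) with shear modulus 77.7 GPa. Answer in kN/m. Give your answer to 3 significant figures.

0.400 kN/m

k = Gd⁴/(8D³N_a) = (77.7×10³ × 1.41⁴) / (8 × 17.8³ × 17)
  = 307112 / 767006 = 0.4004 N/mm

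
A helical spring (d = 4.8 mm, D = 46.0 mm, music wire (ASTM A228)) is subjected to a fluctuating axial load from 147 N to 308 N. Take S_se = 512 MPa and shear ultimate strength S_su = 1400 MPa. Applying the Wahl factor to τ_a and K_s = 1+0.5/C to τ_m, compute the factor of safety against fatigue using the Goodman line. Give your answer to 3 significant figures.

2.68

C = D/d = 46.0/4.8 = 9.5833; K_W = (4C−1)/(4C−4)+0.615/C = 1.1516; K_s = 1+0.5/C = 1.0522
F_a = (F_max−F_min)/2 = 80.5 N; F_m = (F_max+F_min)/2 = 227.5 N
τ_a = K_W·8F_aD/(πd³) = 1.1516 × 85.265 = 98.187 MPa
τ_m = K_s·8F_mD/(πd³) = 1.0522 × 240.97 = 253.54 MPa
Goodman: 1/n_f = τ_a/S_se + τ_m/S_su = 98.187/512 + 253.54/1400 = 0.19177 + 0.18110 = 0.37287
n_f = 1/0.37287 = 2.682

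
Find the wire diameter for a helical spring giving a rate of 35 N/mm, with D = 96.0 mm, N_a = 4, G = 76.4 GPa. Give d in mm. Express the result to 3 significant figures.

10.7 mm

d = (8D³N_a·k / G)^(1/4) = (8·96.0³·4·35 / (76.4×10³))^0.25
  = (12970)^0.25 = 10.6717 mm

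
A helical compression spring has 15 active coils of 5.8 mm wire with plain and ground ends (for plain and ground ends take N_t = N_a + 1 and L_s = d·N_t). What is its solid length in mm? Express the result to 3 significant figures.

92.8 mm

plain and ground ends: N_t = N_a + 1 = 15 + 1 = 16
L_s = d·N_t = 5.8 × 16 = 92.8 mm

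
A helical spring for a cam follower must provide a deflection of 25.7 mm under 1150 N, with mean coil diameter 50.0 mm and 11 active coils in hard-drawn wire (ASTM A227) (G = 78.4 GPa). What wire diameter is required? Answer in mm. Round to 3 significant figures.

8.90 mm

Required rate k = F/δ = 1150/25.7 = 44.747 N/mm
d = (8D³N_a·k / G)^(1/4) = (8·50.0³·11·44.747 / (78.4×10³))^0.25
  = (6278.3)^0.25 = 8.9014 mm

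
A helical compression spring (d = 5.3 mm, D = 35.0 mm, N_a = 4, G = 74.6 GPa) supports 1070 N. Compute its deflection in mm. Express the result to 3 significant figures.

24.9 mm

k = Gd⁴/(8D³N_a) = (74.6×10³)(5.3⁴)/(8·35.0³·4) = 42.903 N/mm
δ = F/k = 1070 / 42.903 = 24.94 mm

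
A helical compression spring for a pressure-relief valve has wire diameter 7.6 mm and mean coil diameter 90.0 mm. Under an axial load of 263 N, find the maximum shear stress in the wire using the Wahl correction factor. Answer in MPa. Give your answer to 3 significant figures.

154 MPa

Spring index C = D/d = 90.0/7.6 = 11.8421
K_W = (4C−1)/(4C−4) + 0.615/C = 46.368/43.368 + 0.0519 = 1.1211
τ₀ = 8FD/(πd³) = 8·263·90.0/(π·7.6³) = 189360/1379.1 = 137.31 MPa
τ_max = K·τ₀ = 1.1211 × 137.31 = 153.94 MPa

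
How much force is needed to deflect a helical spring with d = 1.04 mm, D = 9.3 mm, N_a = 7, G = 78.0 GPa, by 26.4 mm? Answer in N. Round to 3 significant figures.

53.5 N

k = Gd⁴/(8D³N_a) = (78.0×10³)(1.04⁴)/(8·9.3³·7) = 2.0258 N/mm
F = k·δ = 2.0258 × 26.4 = 53.48 N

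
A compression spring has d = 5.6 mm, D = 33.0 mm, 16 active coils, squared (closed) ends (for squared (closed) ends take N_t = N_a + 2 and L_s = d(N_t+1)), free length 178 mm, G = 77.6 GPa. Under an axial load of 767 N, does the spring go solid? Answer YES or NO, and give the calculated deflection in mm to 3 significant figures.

NO, δ = 46.2 mm

k = Gd⁴/(8D³N_a) = (77.6×10³)(5.6⁴)/(8·33.0³·16) = 16.591 N/mm
N_t = 18; L_s = 5.6·19 = 106.4 mm; δ_solid = L₀ − L_s = 178 − 106.4 = 71.6 mm
δ = F/k = 767/16.591 = 46.231 mm
δ < δ_solid → spring does not go solid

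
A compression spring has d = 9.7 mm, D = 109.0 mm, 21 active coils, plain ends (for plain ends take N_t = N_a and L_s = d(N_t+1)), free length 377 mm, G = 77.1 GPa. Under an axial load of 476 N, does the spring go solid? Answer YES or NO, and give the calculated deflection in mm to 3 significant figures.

k = Gd⁴/(8D³N_a) = (77.1×10³)(9.7⁴)/(8·109.0³·21) = 3.1373 N/mm
N_t = 21; L_s = 9.7·22 = 213.4 mm; δ_solid = L₀ − L_s = 377 − 213.4 = 163.6 mm
δ = F/k = 476/3.1373 = 151.72 mm
δ < δ_solid → spring does not go solid

NO, δ = 152 mm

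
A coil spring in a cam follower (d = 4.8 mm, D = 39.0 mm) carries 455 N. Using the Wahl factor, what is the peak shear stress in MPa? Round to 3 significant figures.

483 MPa

Spring index C = D/d = 39.0/4.8 = 8.1250
K_W = (4C−1)/(4C−4) + 0.615/C = 31.500/28.500 + 0.0757 = 1.1810
τ₀ = 8FD/(πd³) = 8·455·39.0/(π·4.8³) = 141960/347.44 = 408.59 MPa
τ_max = K·τ₀ = 1.1810 × 408.59 = 482.53 MPa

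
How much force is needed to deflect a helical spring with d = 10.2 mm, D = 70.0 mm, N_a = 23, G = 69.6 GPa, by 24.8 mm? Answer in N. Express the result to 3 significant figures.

k = Gd⁴/(8D³N_a) = (69.6×10³)(10.2⁴)/(8·70.0³·23) = 11.937 N/mm
F = k·δ = 11.937 × 24.8 = 296.04 N

296 N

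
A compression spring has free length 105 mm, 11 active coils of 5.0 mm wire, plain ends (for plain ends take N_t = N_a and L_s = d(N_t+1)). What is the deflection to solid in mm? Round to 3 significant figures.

45.0 mm

N_t = 11; L_s = 5.0·12 = 60 mm
δ_solid = L₀ − L_s = 105 − 60 = 45 mm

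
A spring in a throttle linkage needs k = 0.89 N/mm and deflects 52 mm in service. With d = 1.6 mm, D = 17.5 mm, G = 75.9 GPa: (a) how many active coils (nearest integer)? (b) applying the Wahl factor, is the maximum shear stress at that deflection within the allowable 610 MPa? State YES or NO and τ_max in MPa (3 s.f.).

(a) 13 coils; (b) YES, τ_max = 571 MPa

N_a = Gd⁴/(8D³k) = (75.9×10³)(1.6⁴)/(8·17.5³·0.89) = 13.04 → N_a = 13
Actual rate k = Gd⁴/(8D³·13) = 0.89243 N/mm
Working load F = kδ = 0.89243·52 = 46.406 N
C = 17.5/1.6 = 10.9375; K_W = (4C−1)/(4C−4)+0.615/C = 1.1317
τ_max = K_W·8FD/(πd³) = 1.1317·504.89 = 571.38 MPa
τ_max ≤ 610 MPa → acceptable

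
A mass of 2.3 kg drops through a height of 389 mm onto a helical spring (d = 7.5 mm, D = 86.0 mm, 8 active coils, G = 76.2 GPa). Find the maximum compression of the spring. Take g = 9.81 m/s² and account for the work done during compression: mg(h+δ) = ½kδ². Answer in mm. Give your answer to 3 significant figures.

58.4 mm

k = Gd⁴/(8D³N_a) = (76.2×10³)(7.5⁴)/(8·86.0³·8) = 5.9228 N/mm
W = mg = 2.3 × 9.81 = 22.563 N
½kδ² − Wδ − Wh = 0 → δ = (W + √(W² + 2kWh))/k
δ = (22.563 + √(509.09 + 103968))/5.9228 = (22.563 + 323.23)/5.9228 = 58.384 mm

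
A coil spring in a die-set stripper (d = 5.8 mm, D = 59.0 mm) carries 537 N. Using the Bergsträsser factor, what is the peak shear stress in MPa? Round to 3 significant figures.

468 MPa

Spring index C = D/d = 59.0/5.8 = 10.1724
K_B = (4C+2)/(4C−3) = 42.690/37.690 = 1.1327
τ₀ = 8FD/(πd³) = 8·537·59.0/(π·5.8³) = 253464/612.96 = 413.51 MPa
τ_max = K·τ₀ = 1.1327 × 413.51 = 468.36 MPa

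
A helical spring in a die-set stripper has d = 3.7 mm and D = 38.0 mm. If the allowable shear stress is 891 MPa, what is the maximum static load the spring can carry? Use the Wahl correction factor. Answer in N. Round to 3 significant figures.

C = D/d = 38.0/3.7 = 10.2703
K_W = (4C−1)/(4C−4) + 0.615/C = 40.081/37.081 + 0.0599 = 1.1408
τ_max = K·8FD/(πd³) → F_max = τ_allow·πd³/(8DK)
F_max = 891·π·3.7³/(8·38.0·1.1408) = 1.4179e+05/346.8 = 408.84 N

409 N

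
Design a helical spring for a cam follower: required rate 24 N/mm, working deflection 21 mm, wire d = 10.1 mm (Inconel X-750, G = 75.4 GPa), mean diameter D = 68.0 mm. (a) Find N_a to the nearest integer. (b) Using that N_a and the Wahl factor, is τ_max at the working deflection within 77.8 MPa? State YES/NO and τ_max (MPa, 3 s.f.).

(a) 13 coils; (b) NO, τ_max = 103 MPa

N_a = Gd⁴/(8D³k) = (75.4×10³)(10.1⁴)/(8·68.0³·24) = 13 → N_a = 13
Actual rate k = Gd⁴/(8D³·13) = 23.994 N/mm
Working load F = kδ = 23.994·21 = 503.87 N
C = 68.0/10.1 = 6.7327; K_W = (4C−1)/(4C−4)+0.615/C = 1.2222
τ_max = K_W·8FD/(πd³) = 1.2222·84.684 = 103.5 MPa
τ_max > 77.8 MPa → exceeds allowable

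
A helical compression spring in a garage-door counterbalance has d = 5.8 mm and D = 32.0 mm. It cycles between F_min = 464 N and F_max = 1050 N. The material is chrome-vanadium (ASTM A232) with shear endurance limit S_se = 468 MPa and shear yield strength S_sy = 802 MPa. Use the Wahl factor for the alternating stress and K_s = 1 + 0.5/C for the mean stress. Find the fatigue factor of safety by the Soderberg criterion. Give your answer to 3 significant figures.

C = D/d = 32.0/5.8 = 5.5172; K_W = (4C−1)/(4C−4)+0.615/C = 1.2775; K_s = 1+0.5/C = 1.0906
F_a = (F_max−F_min)/2 = 293 N; F_m = (F_max+F_min)/2 = 757 N
τ_a = K_W·8F_aD/(πd³) = 1.2775 × 122.37 = 156.33 MPa
τ_m = K_s·8F_mD/(πd³) = 1.0906 × 316.16 = 344.81 MPa
Soderberg: 1/n_f = τ_a/S_se + τ_m/S_sy = 156.33/468 + 344.81/802 = 0.33403 + 0.42994 = 0.76397
n_f = 1/0.76397 = 1.309

1.31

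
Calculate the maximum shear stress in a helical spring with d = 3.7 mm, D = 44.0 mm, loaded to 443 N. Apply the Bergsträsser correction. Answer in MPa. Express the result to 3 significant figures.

Spring index C = D/d = 44.0/3.7 = 11.8919
K_B = (4C+2)/(4C−3) = 49.568/44.568 = 1.1122
τ₀ = 8FD/(πd³) = 8·443·44.0/(π·3.7³) = 155936/159.13 = 979.92 MPa
τ_max = K·τ₀ = 1.1122 × 979.92 = 1089.9 MPa

1090 MPa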